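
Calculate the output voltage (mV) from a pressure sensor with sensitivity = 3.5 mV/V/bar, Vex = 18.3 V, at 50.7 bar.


Output = sensitivity * Vex * P.
Vout = 3.5 * 18.3 * 50.7
Vout = 64.05 * 50.7
Vout = 3247.34 mV

3247.34 mV


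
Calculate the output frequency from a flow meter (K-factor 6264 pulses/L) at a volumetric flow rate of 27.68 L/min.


Frequency = K * Q / 60 (converting L/min to L/s).
f = 6264 * 27.68 / 60
f = 173387.52 / 60
f = 2889.79 Hz

2889.79 Hz


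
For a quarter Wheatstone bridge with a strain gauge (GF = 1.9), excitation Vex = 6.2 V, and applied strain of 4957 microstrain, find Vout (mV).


Quarter bridge output: Vout = (GF * epsilon * Vex) / 4.
Vout = (1.9 * 4957e-6 * 6.2) / 4
Vout = 0.05839346 / 4 V
Vout = 0.01459836 V = 14.5984 mV

14.5984 mV


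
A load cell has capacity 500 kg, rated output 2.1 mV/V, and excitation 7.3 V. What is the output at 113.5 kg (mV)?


Vout = rated_output * Vex * (load / capacity).
Vout = 2.1 * 7.3 * (113.5 / 500)
Vout = 2.1 * 7.3 * 0.227
Vout = 3.48 mV

3.48 mV


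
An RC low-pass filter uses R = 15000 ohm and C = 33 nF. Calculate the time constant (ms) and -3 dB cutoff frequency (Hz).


Time constant: tau = R * C.
tau = 15000 * 3.30e-08 = 0.000495 s
tau = 0.495 ms
Cutoff frequency: fc = 1 / (2*pi*R*C).
fc = 1 / (2*pi*0.000495) = 321.53 Hz

tau = 0.495 ms, fc = 321.53 Hz


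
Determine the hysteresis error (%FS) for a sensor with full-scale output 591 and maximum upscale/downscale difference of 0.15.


Hysteresis = (max difference / full scale) * 100%.
H = (0.15 / 591) * 100
H = 0.025 %FS

0.025 %FS


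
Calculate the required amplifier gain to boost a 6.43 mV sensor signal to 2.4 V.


Gain = Vout / Vin (converting to same units).
G = 2.4 V / 6.43 mV
G = 2400.0 mV / 6.43 mV
G = 373.25

373.25


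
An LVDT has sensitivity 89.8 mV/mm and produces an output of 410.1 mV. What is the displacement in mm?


Displacement = Vout / sensitivity.
d = 410.1 / 89.8
d = 4.567 mm

4.567 mm


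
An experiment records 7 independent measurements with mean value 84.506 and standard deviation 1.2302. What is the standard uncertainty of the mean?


The standard uncertainty for Type A evaluation is u = s / sqrt(n).
u = 1.2302 / sqrt(7)
u = 1.2302 / 2.6458
u = 0.465

0.465


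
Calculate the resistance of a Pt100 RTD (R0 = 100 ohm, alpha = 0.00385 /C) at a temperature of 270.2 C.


The RTD equation: Rt = R0 * (1 + alpha * T).
Rt = 100 * (1 + 0.00385 * 270.2)
Rt = 100 * (1 + 1.04027)
Rt = 100 * 2.04027
Rt = 204.027 ohm

204.027 ohm


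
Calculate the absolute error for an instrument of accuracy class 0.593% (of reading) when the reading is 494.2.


Absolute error = (accuracy% / 100) * reading.
Error = (0.593 / 100) * 494.2
Error = 0.00593 * 494.2
Error = 2.9306

2.9306


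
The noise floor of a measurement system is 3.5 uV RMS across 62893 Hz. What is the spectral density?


Noise spectral density = Vrms / sqrt(BW).
NSD = 3.5 / sqrt(62893)
NSD = 3.5 / 250.7848
NSD = 0.014 uV/sqrt(Hz)

0.014 uV/sqrt(Hz)


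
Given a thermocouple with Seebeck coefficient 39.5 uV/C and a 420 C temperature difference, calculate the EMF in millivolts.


The thermocouple output V = sensitivity * dT.
V = 39.5 uV/C * 420 C
V = 16590.0 uV
V = 16.59 mV

16.59 mV


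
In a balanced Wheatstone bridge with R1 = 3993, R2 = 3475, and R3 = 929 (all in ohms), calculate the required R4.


At balance: R1*R4 = R2*R3, so R4 = R2*R3/R1.
R4 = 3475 * 929 / 3993
R4 = 3228275 / 3993
R4 = 808.48 ohm

808.48 ohm


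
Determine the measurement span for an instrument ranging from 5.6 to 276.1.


Span = upper range - lower range.
Span = 276.1 - (5.6)
Span = 270.5

270.5


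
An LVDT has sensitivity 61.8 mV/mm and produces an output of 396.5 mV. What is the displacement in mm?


Displacement = Vout / sensitivity.
d = 396.5 / 61.8
d = 6.416 mm

6.416 mm


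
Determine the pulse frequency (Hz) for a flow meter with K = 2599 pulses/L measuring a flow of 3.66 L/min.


Frequency = K * Q / 60 (converting L/min to L/s).
f = 2599 * 3.66 / 60
f = 9512.34 / 60
f = 158.54 Hz

158.54 Hz


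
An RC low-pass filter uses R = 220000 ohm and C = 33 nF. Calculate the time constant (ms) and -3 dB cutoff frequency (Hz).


Time constant: tau = R * C.
tau = 220000 * 3.30e-08 = 0.00726 s
tau = 7.26 ms
Cutoff frequency: fc = 1 / (2*pi*R*C).
fc = 1 / (2*pi*0.00726) = 21.92 Hz

tau = 7.26 ms, fc = 21.92 Hz


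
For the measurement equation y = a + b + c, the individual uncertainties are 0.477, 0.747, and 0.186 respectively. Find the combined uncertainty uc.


For a sum of independent quantities, uc = sqrt(u1^2 + u2^2 + u3^2).
uc = sqrt(0.477^2 + 0.747^2 + 0.186^2)
uc = sqrt(0.227529 + 0.558009 + 0.034596)
uc = 0.9056

0.9056


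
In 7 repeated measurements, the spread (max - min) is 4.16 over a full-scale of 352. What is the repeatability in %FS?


Repeatability = (spread / full scale) * 100%.
R = (4.16 / 352) * 100
R = 1.182 %FS

1.182 %FS


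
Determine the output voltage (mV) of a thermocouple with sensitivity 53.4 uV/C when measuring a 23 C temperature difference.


The thermocouple output V = sensitivity * dT.
V = 53.4 uV/C * 23 C
V = 1228.2 uV
V = 1.228 mV

1.228 mV


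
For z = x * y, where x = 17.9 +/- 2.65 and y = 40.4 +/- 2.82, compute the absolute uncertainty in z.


For a product z = x*y, the relative uncertainty is:
uz/z = sqrt((ux/x)^2 + (uy/y)^2)
Relative uncertainties: ux/x = 2.65/17.9 = 0.148045
uy/y = 2.82/40.4 = 0.069802
z = 17.9 * 40.4 = 723.2
uz = 723.2 * sqrt(0.148045^2 + 0.069802^2) = 118.363

118.363


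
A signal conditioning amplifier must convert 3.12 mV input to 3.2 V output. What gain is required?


Gain = Vout / Vin (converting to same units).
G = 3.2 V / 3.12 mV
G = 3200.0 mV / 3.12 mV
G = 1025.64

1025.64


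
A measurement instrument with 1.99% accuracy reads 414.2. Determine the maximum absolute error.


Absolute error = (accuracy% / 100) * reading.
Error = (1.99 / 100) * 414.2
Error = 0.0199 * 414.2
Error = 8.2426

8.2426


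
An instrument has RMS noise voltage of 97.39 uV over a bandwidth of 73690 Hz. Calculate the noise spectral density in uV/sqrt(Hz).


Noise spectral density = Vrms / sqrt(BW).
NSD = 97.39 / sqrt(73690)
NSD = 97.39 / 271.459
NSD = 0.3588 uV/sqrt(Hz)

0.3588 uV/sqrt(Hz)


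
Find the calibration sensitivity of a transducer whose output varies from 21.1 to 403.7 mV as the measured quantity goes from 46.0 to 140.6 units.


Sensitivity = (y2 - y1) / (x2 - x1).
S = (403.7 - 21.1) / (140.6 - 46.0)
S = 382.6 / 94.6
S = 4.0444 mV/unit

4.0444 mV/unit


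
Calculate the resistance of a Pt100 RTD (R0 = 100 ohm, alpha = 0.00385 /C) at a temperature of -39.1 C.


The RTD equation: Rt = R0 * (1 + alpha * T).
Rt = 100 * (1 + 0.00385 * -39.1)
Rt = 100 * (1 + -0.150535)
Rt = 100 * 0.849465
Rt = 84.947 ohm

84.947 ohm


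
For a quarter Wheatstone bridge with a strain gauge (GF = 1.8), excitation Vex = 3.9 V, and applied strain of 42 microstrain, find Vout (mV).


Quarter bridge output: Vout = (GF * epsilon * Vex) / 4.
Vout = (1.8 * 42e-6 * 3.9) / 4
Vout = 0.00029484 / 4 V
Vout = 7.371e-05 V = 0.0737 mV

0.0737 mV


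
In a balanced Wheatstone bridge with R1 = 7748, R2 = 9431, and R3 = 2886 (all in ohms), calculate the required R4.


At balance: R1*R4 = R2*R3, so R4 = R2*R3/R1.
R4 = 9431 * 2886 / 7748
R4 = 27217866 / 7748
R4 = 3512.89 ohm

3512.89 ohm


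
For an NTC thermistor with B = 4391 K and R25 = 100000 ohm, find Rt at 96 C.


NTC thermistor equation: Rt = R25 * exp(B * (1/T - 1/T25)).
T in Kelvin: 369.15 K, T25 = 298.15 K
1/T - 1/T25 = 1/369.15 - 1/298.15 = -0.00064509
B * (1/T - 1/T25) = 4391 * -0.00064509 = -2.8326
Rt = 100000 * exp(-2.8326) = 5886.0 ohm

5886.0 ohm


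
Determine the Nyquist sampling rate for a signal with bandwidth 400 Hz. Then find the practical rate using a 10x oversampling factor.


By Nyquist theorem, fs_min = 2 * fmax.
fs_min = 2 * 400 = 800 Hz
Practical rate = 10 * fs_min = 10 * 800 = 8000 Hz

fs_min = 800 Hz, fs_practical = 8000 Hz


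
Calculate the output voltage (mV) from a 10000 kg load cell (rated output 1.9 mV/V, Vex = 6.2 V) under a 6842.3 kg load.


Vout = rated_output * Vex * (load / capacity).
Vout = 1.9 * 6.2 * (6842.3 / 10000)
Vout = 1.9 * 6.2 * 0.68423
Vout = 8.06 mV

8.06 mV


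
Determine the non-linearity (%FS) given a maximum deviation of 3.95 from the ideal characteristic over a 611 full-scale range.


Linearity error = (max deviation / full scale) * 100%.
Linearity = (3.95 / 611) * 100
Linearity = 0.646 %FS

0.646 %FS


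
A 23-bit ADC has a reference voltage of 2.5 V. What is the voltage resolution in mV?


The resolution (LSB) of an ADC is Vref / 2^n.
LSB = 2.5 / 2^23
LSB = 2.5 / 8388608
LSB = 3e-07 V = 0.00029802 mV

0.00029802 mV


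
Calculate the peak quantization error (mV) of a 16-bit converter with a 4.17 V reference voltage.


The maximum quantization error is +/- LSB/2.
LSB = Vref / 2^n = 4.17 / 65536 = 6.363e-05 V
Max error = LSB / 2 = 6.363e-05 / 2 = 3.181e-05 V
Max error = 0.0318 mV

0.0318 mV


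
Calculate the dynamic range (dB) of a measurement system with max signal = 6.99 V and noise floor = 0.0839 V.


Dynamic range = 20 * log10(Vmax / Vnoise).
DR = 20 * log10(6.99 / 0.0839)
DR = 20 * log10(83.31)
DR = 38.41 dB

38.41 dB


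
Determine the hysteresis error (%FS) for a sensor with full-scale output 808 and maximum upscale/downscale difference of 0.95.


Hysteresis = (max difference / full scale) * 100%.
H = (0.95 / 808) * 100
H = 0.118 %FS

0.118 %FS


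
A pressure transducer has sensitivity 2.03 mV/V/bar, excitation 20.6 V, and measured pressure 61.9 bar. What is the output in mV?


Output = sensitivity * Vex * P.
Vout = 2.03 * 20.6 * 61.9
Vout = 41.818 * 61.9
Vout = 2588.53 mV

2588.53 mV


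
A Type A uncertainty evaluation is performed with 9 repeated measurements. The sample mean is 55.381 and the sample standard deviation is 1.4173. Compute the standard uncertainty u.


The standard uncertainty for Type A evaluation is u = s / sqrt(n).
u = 1.4173 / sqrt(9)
u = 1.4173 / 3.0
u = 0.4724

0.4724


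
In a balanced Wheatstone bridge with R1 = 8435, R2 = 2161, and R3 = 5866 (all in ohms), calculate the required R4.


At balance: R1*R4 = R2*R3, so R4 = R2*R3/R1.
R4 = 2161 * 5866 / 8435
R4 = 12676426 / 8435
R4 = 1502.84 ohm

1502.84 ohm


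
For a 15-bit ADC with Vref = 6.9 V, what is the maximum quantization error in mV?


The maximum quantization error is +/- LSB/2.
LSB = Vref / 2^n = 6.9 / 32768 = 0.00021057 V
Max error = LSB / 2 = 0.00021057 / 2 = 0.00010529 V
Max error = 0.1053 mV

0.1053 mV


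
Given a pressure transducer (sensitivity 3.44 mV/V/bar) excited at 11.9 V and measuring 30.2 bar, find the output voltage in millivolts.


Output = sensitivity * Vex * P.
Vout = 3.44 * 11.9 * 30.2
Vout = 40.936 * 30.2
Vout = 1236.27 mV

1236.27 mV


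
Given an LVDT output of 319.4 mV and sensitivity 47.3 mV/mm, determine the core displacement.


Displacement = Vout / sensitivity.
d = 319.4 / 47.3
d = 6.753 mm

6.753 mm


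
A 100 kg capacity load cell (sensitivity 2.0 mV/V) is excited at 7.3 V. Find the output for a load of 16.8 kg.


Vout = rated_output * Vex * (load / capacity).
Vout = 2.0 * 7.3 * (16.8 / 100)
Vout = 2.0 * 7.3 * 0.168
Vout = 2.453 mV

2.453 mV


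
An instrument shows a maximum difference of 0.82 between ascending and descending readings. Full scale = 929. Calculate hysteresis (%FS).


Hysteresis = (max difference / full scale) * 100%.
H = (0.82 / 929) * 100
H = 0.088 %FS

0.088 %FS


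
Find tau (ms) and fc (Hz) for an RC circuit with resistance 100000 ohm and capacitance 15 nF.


Time constant: tau = R * C.
tau = 100000 * 1.50e-08 = 0.0015 s
tau = 1.5 ms
Cutoff frequency: fc = 1 / (2*pi*R*C).
fc = 1 / (2*pi*0.0015) = 106.1 Hz

tau = 1.5 ms, fc = 106.1 Hz


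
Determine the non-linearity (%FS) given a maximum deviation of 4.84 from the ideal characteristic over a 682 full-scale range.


Linearity error = (max deviation / full scale) * 100%.
Linearity = (4.84 / 682) * 100
Linearity = 0.71 %FS

0.71 %FS


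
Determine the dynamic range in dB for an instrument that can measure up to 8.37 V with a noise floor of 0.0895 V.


Dynamic range = 20 * log10(Vmax / Vnoise).
DR = 20 * log10(8.37 / 0.0895)
DR = 20 * log10(93.52)
DR = 39.42 dB

39.42 dB


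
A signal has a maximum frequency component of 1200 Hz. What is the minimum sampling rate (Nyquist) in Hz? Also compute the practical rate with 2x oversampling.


By Nyquist theorem, fs_min = 2 * fmax.
fs_min = 2 * 1200 = 2400 Hz
Practical rate = 2 * fs_min = 2 * 2400 = 4800 Hz

fs_min = 2400 Hz, fs_practical = 4800 Hz


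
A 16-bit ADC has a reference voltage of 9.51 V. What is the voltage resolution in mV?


The resolution (LSB) of an ADC is Vref / 2^n.
LSB = 9.51 / 2^16
LSB = 9.51 / 65536
LSB = 0.00014511 V = 0.14511108 mV

0.14511108 mV


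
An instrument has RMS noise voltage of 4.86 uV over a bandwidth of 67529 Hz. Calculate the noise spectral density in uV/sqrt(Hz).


Noise spectral density = Vrms / sqrt(BW).
NSD = 4.86 / sqrt(67529)
NSD = 4.86 / 259.8634
NSD = 0.0187 uV/sqrt(Hz)

0.0187 uV/sqrt(Hz)


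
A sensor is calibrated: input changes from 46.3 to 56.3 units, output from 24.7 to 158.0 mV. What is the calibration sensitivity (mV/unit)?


Sensitivity = (y2 - y1) / (x2 - x1).
S = (158.0 - 24.7) / (56.3 - 46.3)
S = 133.3 / 10.0
S = 13.33 mV/unit

13.33 mV/unit


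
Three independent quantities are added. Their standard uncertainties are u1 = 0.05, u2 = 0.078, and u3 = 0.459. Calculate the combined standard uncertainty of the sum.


For a sum of independent quantities, uc = sqrt(u1^2 + u2^2 + u3^2).
uc = sqrt(0.05^2 + 0.078^2 + 0.459^2)
uc = sqrt(0.0025 + 0.006084 + 0.210681)
uc = 0.4683

0.4683


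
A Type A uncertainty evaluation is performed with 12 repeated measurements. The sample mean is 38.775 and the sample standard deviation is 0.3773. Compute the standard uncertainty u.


The standard uncertainty for Type A evaluation is u = s / sqrt(n).
u = 0.3773 / sqrt(12)
u = 0.3773 / 3.4641
u = 0.1089

0.1089


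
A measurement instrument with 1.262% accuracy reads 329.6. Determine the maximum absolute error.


Absolute error = (accuracy% / 100) * reading.
Error = (1.262 / 100) * 329.6
Error = 0.01262 * 329.6
Error = 4.1596

4.1596


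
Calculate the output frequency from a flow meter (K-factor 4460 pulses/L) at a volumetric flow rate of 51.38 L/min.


Frequency = K * Q / 60 (converting L/min to L/s).
f = 4460 * 51.38 / 60
f = 229154.8 / 60
f = 3819.25 Hz

3819.25 Hz


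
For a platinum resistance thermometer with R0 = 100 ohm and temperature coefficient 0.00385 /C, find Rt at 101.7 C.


The RTD equation: Rt = R0 * (1 + alpha * T).
Rt = 100 * (1 + 0.00385 * 101.7)
Rt = 100 * (1 + 0.391545)
Rt = 100 * 1.391545
Rt = 139.155 ohm

139.155 ohm


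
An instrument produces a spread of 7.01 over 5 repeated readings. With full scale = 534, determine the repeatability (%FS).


Repeatability = (spread / full scale) * 100%.
R = (7.01 / 534) * 100
R = 1.313 %FS

1.313 %FS


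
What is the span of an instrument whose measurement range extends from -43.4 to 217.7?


Span = upper range - lower range.
Span = 217.7 - (-43.4)
Span = 261.1

261.1


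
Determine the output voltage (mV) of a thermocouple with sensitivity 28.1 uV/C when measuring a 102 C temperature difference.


The thermocouple output V = sensitivity * dT.
V = 28.1 uV/C * 102 C
V = 2866.2 uV
V = 2.866 mV

2.866 mV


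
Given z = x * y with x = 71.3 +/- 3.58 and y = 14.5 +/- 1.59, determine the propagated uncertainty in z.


For a product z = x*y, the relative uncertainty is:
uz/z = sqrt((ux/x)^2 + (uy/y)^2)
Relative uncertainties: ux/x = 3.58/71.3 = 0.05021
uy/y = 1.59/14.5 = 0.109655
z = 71.3 * 14.5 = 1033.8
uz = 1033.8 * sqrt(0.05021^2 + 0.109655^2) = 124.687

124.687


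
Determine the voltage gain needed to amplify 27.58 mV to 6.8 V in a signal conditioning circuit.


Gain = Vout / Vin (converting to same units).
G = 6.8 V / 27.58 mV
G = 6800.0 mV / 27.58 mV
G = 246.56

246.56


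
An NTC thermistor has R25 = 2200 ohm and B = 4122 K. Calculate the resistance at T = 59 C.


NTC thermistor equation: Rt = R25 * exp(B * (1/T - 1/T25)).
T in Kelvin: 332.15 K, T25 = 298.15 K
1/T - 1/T25 = 1/332.15 - 1/298.15 = -0.00034333
B * (1/T - 1/T25) = 4122 * -0.00034333 = -1.4152
Rt = 2200 * exp(-1.4152) = 534.3 ohm

534.3 ohm


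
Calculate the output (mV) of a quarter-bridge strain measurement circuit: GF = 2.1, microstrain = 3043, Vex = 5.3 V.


Quarter bridge output: Vout = (GF * epsilon * Vex) / 4.
Vout = (2.1 * 3043e-6 * 5.3) / 4
Vout = 0.03386859 / 4 V
Vout = 0.00846715 V = 8.4671 mV

8.4671 mV


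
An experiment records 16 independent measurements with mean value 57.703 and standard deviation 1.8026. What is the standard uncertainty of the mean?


The standard uncertainty for Type A evaluation is u = s / sqrt(n).
u = 1.8026 / sqrt(16)
u = 1.8026 / 4.0
u = 0.4506

0.4506


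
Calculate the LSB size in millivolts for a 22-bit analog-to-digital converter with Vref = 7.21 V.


The resolution (LSB) of an ADC is Vref / 2^n.
LSB = 7.21 / 2^22
LSB = 7.21 / 4194304
LSB = 1.72e-06 V = 0.001719 mV

0.001719 mV


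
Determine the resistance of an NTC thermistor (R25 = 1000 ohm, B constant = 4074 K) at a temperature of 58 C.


NTC thermistor equation: Rt = R25 * exp(B * (1/T - 1/T25)).
T in Kelvin: 331.15 K, T25 = 298.15 K
1/T - 1/T25 = 1/331.15 - 1/298.15 = -0.00033424
B * (1/T - 1/T25) = 4074 * -0.00033424 = -1.3617
Rt = 1000 * exp(-1.3617) = 256.2 ohm

256.2 ohm


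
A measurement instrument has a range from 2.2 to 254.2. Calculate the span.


Span = upper range - lower range.
Span = 254.2 - (2.2)
Span = 252.0

252.0


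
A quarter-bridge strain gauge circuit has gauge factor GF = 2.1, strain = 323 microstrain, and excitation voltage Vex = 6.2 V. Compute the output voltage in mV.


Quarter bridge output: Vout = (GF * epsilon * Vex) / 4.
Vout = (2.1 * 323e-6 * 6.2) / 4
Vout = 0.00420546 / 4 V
Vout = 0.00105137 V = 1.0514 mV

1.0514 mV


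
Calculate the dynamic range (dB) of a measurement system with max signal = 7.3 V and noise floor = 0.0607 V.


Dynamic range = 20 * log10(Vmax / Vnoise).
DR = 20 * log10(7.3 / 0.0607)
DR = 20 * log10(120.26)
DR = 41.6 dB

41.6 dB


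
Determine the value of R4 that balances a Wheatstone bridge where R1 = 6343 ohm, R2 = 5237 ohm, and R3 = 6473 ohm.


At balance: R1*R4 = R2*R3, so R4 = R2*R3/R1.
R4 = 5237 * 6473 / 6343
R4 = 33899101 / 6343
R4 = 5344.33 ohm

5344.33 ohm


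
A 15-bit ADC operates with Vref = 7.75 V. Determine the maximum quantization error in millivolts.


The maximum quantization error is +/- LSB/2.
LSB = Vref / 2^n = 7.75 / 32768 = 0.00023651 V
Max error = LSB / 2 = 0.00023651 / 2 = 0.00011826 V
Max error = 0.1183 mV

0.1183 mV


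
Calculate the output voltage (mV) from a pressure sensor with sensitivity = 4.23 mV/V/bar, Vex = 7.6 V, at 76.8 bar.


Output = sensitivity * Vex * P.
Vout = 4.23 * 7.6 * 76.8
Vout = 32.148 * 76.8
Vout = 2468.97 mV

2468.97 mV


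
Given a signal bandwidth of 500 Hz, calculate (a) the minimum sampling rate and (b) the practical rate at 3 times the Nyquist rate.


By Nyquist theorem, fs_min = 2 * fmax.
fs_min = 2 * 500 = 1000 Hz
Practical rate = 3 * fs_min = 3 * 1000 = 3000 Hz

fs_min = 1000 Hz, fs_practical = 3000 Hz


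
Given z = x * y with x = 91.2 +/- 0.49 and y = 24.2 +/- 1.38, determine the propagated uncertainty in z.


For a product z = x*y, the relative uncertainty is:
uz/z = sqrt((ux/x)^2 + (uy/y)^2)
Relative uncertainties: ux/x = 0.49/91.2 = 0.005373
uy/y = 1.38/24.2 = 0.057025
z = 91.2 * 24.2 = 2207.0
uz = 2207.0 * sqrt(0.005373^2 + 0.057025^2) = 126.413

126.413


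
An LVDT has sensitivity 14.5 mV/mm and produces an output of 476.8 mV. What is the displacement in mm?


Displacement = Vout / sensitivity.
d = 476.8 / 14.5
d = 32.883 mm

32.883 mm


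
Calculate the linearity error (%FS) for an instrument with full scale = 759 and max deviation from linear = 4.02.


Linearity error = (max deviation / full scale) * 100%.
Linearity = (4.02 / 759) * 100
Linearity = 0.53 %FS

0.53 %FS


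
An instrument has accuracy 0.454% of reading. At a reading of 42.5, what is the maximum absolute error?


Absolute error = (accuracy% / 100) * reading.
Error = (0.454 / 100) * 42.5
Error = 0.00454 * 42.5
Error = 0.1929

0.1929


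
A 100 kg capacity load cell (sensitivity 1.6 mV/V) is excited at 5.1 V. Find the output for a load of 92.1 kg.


Vout = rated_output * Vex * (load / capacity).
Vout = 1.6 * 5.1 * (92.1 / 100)
Vout = 1.6 * 5.1 * 0.921
Vout = 7.515 mV

7.515 mV


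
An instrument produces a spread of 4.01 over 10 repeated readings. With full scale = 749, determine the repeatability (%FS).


Repeatability = (spread / full scale) * 100%.
R = (4.01 / 749) * 100
R = 0.535 %FS

0.535 %FS


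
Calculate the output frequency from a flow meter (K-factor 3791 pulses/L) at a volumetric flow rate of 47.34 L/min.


Frequency = K * Q / 60 (converting L/min to L/s).
f = 3791 * 47.34 / 60
f = 179465.94 / 60
f = 2991.1 Hz

2991.1 Hz


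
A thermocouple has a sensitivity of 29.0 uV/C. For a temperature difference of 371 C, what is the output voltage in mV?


The thermocouple output V = sensitivity * dT.
V = 29.0 uV/C * 371 C
V = 10759.0 uV
V = 10.759 mV

10.759 mV


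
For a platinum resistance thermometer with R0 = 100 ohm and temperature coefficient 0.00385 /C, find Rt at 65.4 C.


The RTD equation: Rt = R0 * (1 + alpha * T).
Rt = 100 * (1 + 0.00385 * 65.4)
Rt = 100 * (1 + 0.25179)
Rt = 100 * 1.25179
Rt = 125.179 ohm

125.179 ohm


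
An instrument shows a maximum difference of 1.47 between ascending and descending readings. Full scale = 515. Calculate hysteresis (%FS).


Hysteresis = (max difference / full scale) * 100%.
H = (1.47 / 515) * 100
H = 0.285 %FS

0.285 %FS


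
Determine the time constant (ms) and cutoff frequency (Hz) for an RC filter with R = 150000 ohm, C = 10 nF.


Time constant: tau = R * C.
tau = 150000 * 1.00e-08 = 0.0015 s
tau = 1.5 ms
Cutoff frequency: fc = 1 / (2*pi*R*C).
fc = 1 / (2*pi*0.0015) = 106.1 Hz

tau = 1.5 ms, fc = 106.1 Hz


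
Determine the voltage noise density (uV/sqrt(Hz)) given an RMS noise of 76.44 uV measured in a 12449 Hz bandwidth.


Noise spectral density = Vrms / sqrt(BW).
NSD = 76.44 / sqrt(12449)
NSD = 76.44 / 111.5751
NSD = 0.6851 uV/sqrt(Hz)

0.6851 uV/sqrt(Hz)


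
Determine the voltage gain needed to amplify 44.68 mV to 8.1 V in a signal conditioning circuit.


Gain = Vout / Vin (converting to same units).
G = 8.1 V / 44.68 mV
G = 8100.0 mV / 44.68 mV
G = 181.29

181.29


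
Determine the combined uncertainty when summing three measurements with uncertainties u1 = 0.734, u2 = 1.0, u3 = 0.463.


For a sum of independent quantities, uc = sqrt(u1^2 + u2^2 + u3^2).
uc = sqrt(0.734^2 + 1.0^2 + 0.463^2)
uc = sqrt(0.538756 + 1.0 + 0.214369)
uc = 1.3241

1.3241


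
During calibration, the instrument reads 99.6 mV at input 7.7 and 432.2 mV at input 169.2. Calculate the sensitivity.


Sensitivity = (y2 - y1) / (x2 - x1).
S = (432.2 - 99.6) / (169.2 - 7.7)
S = 332.6 / 161.5
S = 2.0594 mV/unit

2.0594 mV/unit


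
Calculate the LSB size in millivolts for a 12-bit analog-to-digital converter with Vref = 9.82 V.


The resolution (LSB) of an ADC is Vref / 2^n.
LSB = 9.82 / 2^12
LSB = 9.82 / 4096
LSB = 0.00239746 V = 2.39746094 mV

2.39746094 mV


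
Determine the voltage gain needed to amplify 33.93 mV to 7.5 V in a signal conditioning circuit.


Gain = Vout / Vin (converting to same units).
G = 7.5 V / 33.93 mV
G = 7500.0 mV / 33.93 mV
G = 221.04

221.04


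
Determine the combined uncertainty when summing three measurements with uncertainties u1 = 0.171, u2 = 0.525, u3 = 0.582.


For a sum of independent quantities, uc = sqrt(u1^2 + u2^2 + u3^2).
uc = sqrt(0.171^2 + 0.525^2 + 0.582^2)
uc = sqrt(0.029241 + 0.275625 + 0.338724)
uc = 0.8022

0.8022


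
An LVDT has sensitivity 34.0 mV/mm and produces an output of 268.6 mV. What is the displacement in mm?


Displacement = Vout / sensitivity.
d = 268.6 / 34.0
d = 7.9 mm

7.9 mm


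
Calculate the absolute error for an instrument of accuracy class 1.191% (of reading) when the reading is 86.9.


Absolute error = (accuracy% / 100) * reading.
Error = (1.191 / 100) * 86.9
Error = 0.01191 * 86.9
Error = 1.035

1.035


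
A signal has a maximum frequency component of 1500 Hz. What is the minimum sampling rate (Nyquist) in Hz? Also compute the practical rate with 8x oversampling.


By Nyquist theorem, fs_min = 2 * fmax.
fs_min = 2 * 1500 = 3000 Hz
Practical rate = 8 * fs_min = 8 * 3000 = 24000 Hz

fs_min = 3000 Hz, fs_practical = 24000 Hz


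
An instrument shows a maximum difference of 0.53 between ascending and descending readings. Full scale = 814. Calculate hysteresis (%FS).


Hysteresis = (max difference / full scale) * 100%.
H = (0.53 / 814) * 100
H = 0.065 %FS

0.065 %FS


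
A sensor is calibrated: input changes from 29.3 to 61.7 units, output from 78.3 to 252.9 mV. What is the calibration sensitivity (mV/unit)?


Sensitivity = (y2 - y1) / (x2 - x1).
S = (252.9 - 78.3) / (61.7 - 29.3)
S = 174.6 / 32.4
S = 5.3889 mV/unit

5.3889 mV/unit


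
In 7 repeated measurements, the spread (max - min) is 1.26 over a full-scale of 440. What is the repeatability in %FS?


Repeatability = (spread / full scale) * 100%.
R = (1.26 / 440) * 100
R = 0.286 %FS

0.286 %FS


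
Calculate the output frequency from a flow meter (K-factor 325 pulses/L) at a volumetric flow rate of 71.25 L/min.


Frequency = K * Q / 60 (converting L/min to L/s).
f = 325 * 71.25 / 60
f = 23156.25 / 60
f = 385.94 Hz

385.94 Hz


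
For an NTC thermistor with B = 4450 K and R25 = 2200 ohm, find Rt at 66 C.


NTC thermistor equation: Rt = R25 * exp(B * (1/T - 1/T25)).
T in Kelvin: 339.15 K, T25 = 298.15 K
1/T - 1/T25 = 1/339.15 - 1/298.15 = -0.00040547
B * (1/T - 1/T25) = 4450 * -0.00040547 = -1.8043
Rt = 2200 * exp(-1.8043) = 362.1 ohm

362.1 ohm


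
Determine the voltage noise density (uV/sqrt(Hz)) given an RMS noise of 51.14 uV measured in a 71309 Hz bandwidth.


Noise spectral density = Vrms / sqrt(BW).
NSD = 51.14 / sqrt(71309)
NSD = 51.14 / 267.0375
NSD = 0.1915 uV/sqrt(Hz)

0.1915 uV/sqrt(Hz)


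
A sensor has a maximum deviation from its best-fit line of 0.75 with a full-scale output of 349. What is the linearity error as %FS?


Linearity error = (max deviation / full scale) * 100%.
Linearity = (0.75 / 349) * 100
Linearity = 0.215 %FS

0.215 %FS


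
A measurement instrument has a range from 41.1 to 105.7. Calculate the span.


Span = upper range - lower range.
Span = 105.7 - (41.1)
Span = 64.6

64.6


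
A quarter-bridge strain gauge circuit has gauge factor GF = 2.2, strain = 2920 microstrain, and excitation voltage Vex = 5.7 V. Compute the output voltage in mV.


Quarter bridge output: Vout = (GF * epsilon * Vex) / 4.
Vout = (2.2 * 2920e-6 * 5.7) / 4
Vout = 0.0366168 / 4 V
Vout = 0.0091542 V = 9.1542 mV

9.1542 mV


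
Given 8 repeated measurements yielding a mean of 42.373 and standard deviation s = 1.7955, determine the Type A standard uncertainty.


The standard uncertainty for Type A evaluation is u = s / sqrt(n).
u = 1.7955 / sqrt(8)
u = 1.7955 / 2.8284
u = 0.6348

0.6348


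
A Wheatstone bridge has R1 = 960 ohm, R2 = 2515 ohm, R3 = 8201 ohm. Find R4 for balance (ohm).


At balance: R1*R4 = R2*R3, so R4 = R2*R3/R1.
R4 = 2515 * 8201 / 960
R4 = 20625515 / 960
R4 = 21484.91 ohm

21484.91 ohm


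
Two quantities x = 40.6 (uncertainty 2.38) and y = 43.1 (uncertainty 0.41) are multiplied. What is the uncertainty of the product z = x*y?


For a product z = x*y, the relative uncertainty is:
uz/z = sqrt((ux/x)^2 + (uy/y)^2)
Relative uncertainties: ux/x = 2.38/40.6 = 0.058621
uy/y = 0.41/43.1 = 0.009513
z = 40.6 * 43.1 = 1749.9
uz = 1749.9 * sqrt(0.058621^2 + 0.009513^2) = 103.92

103.92


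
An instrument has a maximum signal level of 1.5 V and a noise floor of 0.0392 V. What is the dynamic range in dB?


Dynamic range = 20 * log10(Vmax / Vnoise).
DR = 20 * log10(1.5 / 0.0392)
DR = 20 * log10(38.27)
DR = 31.66 dB

31.66 dB


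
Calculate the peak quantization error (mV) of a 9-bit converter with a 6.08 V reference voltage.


The maximum quantization error is +/- LSB/2.
LSB = Vref / 2^n = 6.08 / 512 = 0.011875 V
Max error = LSB / 2 = 0.011875 / 2 = 0.0059375 V
Max error = 5.9375 mV

5.9375 mV


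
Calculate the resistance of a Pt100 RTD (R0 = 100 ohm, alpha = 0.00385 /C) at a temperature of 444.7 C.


The RTD equation: Rt = R0 * (1 + alpha * T).
Rt = 100 * (1 + 0.00385 * 444.7)
Rt = 100 * (1 + 1.712095)
Rt = 100 * 2.712095
Rt = 271.209 ohm

271.209 ohm


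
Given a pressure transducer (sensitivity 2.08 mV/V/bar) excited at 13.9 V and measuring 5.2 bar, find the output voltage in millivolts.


Output = sensitivity * Vex * P.
Vout = 2.08 * 13.9 * 5.2
Vout = 28.912 * 5.2
Vout = 150.34 mV

150.34 mV


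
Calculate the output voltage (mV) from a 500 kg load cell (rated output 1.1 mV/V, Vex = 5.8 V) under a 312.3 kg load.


Vout = rated_output * Vex * (load / capacity).
Vout = 1.1 * 5.8 * (312.3 / 500)
Vout = 1.1 * 5.8 * 0.6246
Vout = 3.985 mV

3.985 mV


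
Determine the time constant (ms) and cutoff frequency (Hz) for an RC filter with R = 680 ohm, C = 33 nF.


Time constant: tau = R * C.
tau = 680 * 3.30e-08 = 2.244e-05 s
tau = 0.0224 ms
Cutoff frequency: fc = 1 / (2*pi*R*C).
fc = 1 / (2*pi*2.244e-05) = 7092.47 Hz

tau = 0.0224 ms, fc = 7092.47 Hz


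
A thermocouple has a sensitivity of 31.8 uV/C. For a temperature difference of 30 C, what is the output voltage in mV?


The thermocouple output V = sensitivity * dT.
V = 31.8 uV/C * 30 C
V = 954.0 uV
V = 0.954 mV

0.954 mV


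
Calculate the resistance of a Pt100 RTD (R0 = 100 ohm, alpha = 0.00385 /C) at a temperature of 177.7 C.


The RTD equation: Rt = R0 * (1 + alpha * T).
Rt = 100 * (1 + 0.00385 * 177.7)
Rt = 100 * (1 + 0.684145)
Rt = 100 * 1.684145
Rt = 168.415 ohm

168.415 ohm


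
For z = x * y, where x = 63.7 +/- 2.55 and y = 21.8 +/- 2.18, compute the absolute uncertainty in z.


For a product z = x*y, the relative uncertainty is:
uz/z = sqrt((ux/x)^2 + (uy/y)^2)
Relative uncertainties: ux/x = 2.55/63.7 = 0.040031
uy/y = 2.18/21.8 = 0.1
z = 63.7 * 21.8 = 1388.7
uz = 1388.7 * sqrt(0.040031^2 + 0.1^2) = 149.579

149.579


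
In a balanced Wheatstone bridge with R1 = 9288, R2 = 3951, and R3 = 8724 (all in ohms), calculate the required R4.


At balance: R1*R4 = R2*R3, so R4 = R2*R3/R1.
R4 = 3951 * 8724 / 9288
R4 = 34468524 / 9288
R4 = 3711.08 ohm

3711.08 ohm


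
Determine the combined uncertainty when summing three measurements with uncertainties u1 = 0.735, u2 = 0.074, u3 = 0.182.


For a sum of independent quantities, uc = sqrt(u1^2 + u2^2 + u3^2).
uc = sqrt(0.735^2 + 0.074^2 + 0.182^2)
uc = sqrt(0.540225 + 0.005476 + 0.033124)
uc = 0.7608

0.7608


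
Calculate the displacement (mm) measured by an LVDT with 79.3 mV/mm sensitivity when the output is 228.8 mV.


Displacement = Vout / sensitivity.
d = 228.8 / 79.3
d = 2.885 mm

2.885 mm


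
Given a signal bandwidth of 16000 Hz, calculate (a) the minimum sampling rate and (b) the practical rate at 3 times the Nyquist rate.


By Nyquist theorem, fs_min = 2 * fmax.
fs_min = 2 * 16000 = 32000 Hz
Practical rate = 3 * fs_min = 3 * 32000 = 96000 Hz

fs_min = 32000 Hz, fs_practical = 96000 Hz


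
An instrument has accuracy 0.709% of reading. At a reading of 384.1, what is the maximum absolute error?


Absolute error = (accuracy% / 100) * reading.
Error = (0.709 / 100) * 384.1
Error = 0.00709 * 384.1
Error = 2.7233

2.7233


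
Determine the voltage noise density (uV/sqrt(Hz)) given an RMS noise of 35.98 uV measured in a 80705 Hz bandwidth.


Noise spectral density = Vrms / sqrt(BW).
NSD = 35.98 / sqrt(80705)
NSD = 35.98 / 284.0863
NSD = 0.1267 uV/sqrt(Hz)

0.1267 uV/sqrt(Hz)


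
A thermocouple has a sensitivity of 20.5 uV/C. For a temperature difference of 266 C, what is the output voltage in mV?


The thermocouple output V = sensitivity * dT.
V = 20.5 uV/C * 266 C
V = 5453.0 uV
V = 5.453 mV

5.453 mV


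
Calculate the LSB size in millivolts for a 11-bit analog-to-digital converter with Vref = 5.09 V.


The resolution (LSB) of an ADC is Vref / 2^n.
LSB = 5.09 / 2^11
LSB = 5.09 / 2048
LSB = 0.00248535 V = 2.48535156 mV

2.48535156 mV


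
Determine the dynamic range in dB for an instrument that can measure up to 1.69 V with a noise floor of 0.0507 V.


Dynamic range = 20 * log10(Vmax / Vnoise).
DR = 20 * log10(1.69 / 0.0507)
DR = 20 * log10(33.33)
DR = 30.46 dB

30.46 dB


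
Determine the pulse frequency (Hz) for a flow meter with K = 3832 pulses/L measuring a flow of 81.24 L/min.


Frequency = K * Q / 60 (converting L/min to L/s).
f = 3832 * 81.24 / 60
f = 311311.68 / 60
f = 5188.53 Hz

5188.53 Hz


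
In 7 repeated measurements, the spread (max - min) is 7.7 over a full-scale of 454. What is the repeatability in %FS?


Repeatability = (spread / full scale) * 100%.
R = (7.7 / 454) * 100
R = 1.696 %FS

1.696 %FS


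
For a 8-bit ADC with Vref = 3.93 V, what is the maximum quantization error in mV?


The maximum quantization error is +/- LSB/2.
LSB = Vref / 2^n = 3.93 / 256 = 0.01535156 V
Max error = LSB / 2 = 0.01535156 / 2 = 0.00767578 V
Max error = 7.6758 mV

7.6758 mV


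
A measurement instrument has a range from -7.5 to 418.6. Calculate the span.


Span = upper range - lower range.
Span = 418.6 - (-7.5)
Span = 426.1

426.1


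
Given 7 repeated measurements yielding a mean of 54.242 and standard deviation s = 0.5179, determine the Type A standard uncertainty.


The standard uncertainty for Type A evaluation is u = s / sqrt(n).
u = 0.5179 / sqrt(7)
u = 0.5179 / 2.6458
u = 0.1957

0.1957


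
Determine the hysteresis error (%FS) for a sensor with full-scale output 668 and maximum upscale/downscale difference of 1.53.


Hysteresis = (max difference / full scale) * 100%.
H = (1.53 / 668) * 100
H = 0.229 %FS

0.229 %FS


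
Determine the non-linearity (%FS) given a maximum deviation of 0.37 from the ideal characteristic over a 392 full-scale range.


Linearity error = (max deviation / full scale) * 100%.
Linearity = (0.37 / 392) * 100
Linearity = 0.094 %FS

0.094 %FS


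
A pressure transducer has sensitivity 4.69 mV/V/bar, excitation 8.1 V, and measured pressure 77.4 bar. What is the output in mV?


Output = sensitivity * Vex * P.
Vout = 4.69 * 8.1 * 77.4
Vout = 37.989 * 77.4
Vout = 2940.35 mV

2940.35 mV


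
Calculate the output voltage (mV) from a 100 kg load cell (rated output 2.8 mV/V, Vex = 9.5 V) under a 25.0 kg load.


Vout = rated_output * Vex * (load / capacity).
Vout = 2.8 * 9.5 * (25.0 / 100)
Vout = 2.8 * 9.5 * 0.25
Vout = 6.65 mV

6.65 mV


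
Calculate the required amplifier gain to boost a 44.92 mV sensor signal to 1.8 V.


Gain = Vout / Vin (converting to same units).
G = 1.8 V / 44.92 mV
G = 1800.0 mV / 44.92 mV
G = 40.07

40.07


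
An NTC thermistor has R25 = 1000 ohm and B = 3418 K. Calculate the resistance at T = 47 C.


NTC thermistor equation: Rt = R25 * exp(B * (1/T - 1/T25)).
T in Kelvin: 320.15 K, T25 = 298.15 K
1/T - 1/T25 = 1/320.15 - 1/298.15 = -0.00023048
B * (1/T - 1/T25) = 3418 * -0.00023048 = -0.7878
Rt = 1000 * exp(-0.7878) = 454.9 ohm

454.9 ohm


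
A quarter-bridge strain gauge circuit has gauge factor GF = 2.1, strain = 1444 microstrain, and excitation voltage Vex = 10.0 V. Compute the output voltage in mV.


Quarter bridge output: Vout = (GF * epsilon * Vex) / 4.
Vout = (2.1 * 1444e-6 * 10.0) / 4
Vout = 0.030324 / 4 V
Vout = 0.007581 V = 7.581 mV

7.581 mV


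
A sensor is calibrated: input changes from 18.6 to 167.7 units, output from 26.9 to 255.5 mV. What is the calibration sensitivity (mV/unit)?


Sensitivity = (y2 - y1) / (x2 - x1).
S = (255.5 - 26.9) / (167.7 - 18.6)
S = 228.6 / 149.1
S = 1.5332 mV/unit

1.5332 mV/unit


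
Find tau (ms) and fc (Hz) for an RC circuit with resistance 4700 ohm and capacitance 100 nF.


Time constant: tau = R * C.
tau = 4700 * 1.00e-07 = 0.00047 s
tau = 0.47 ms
Cutoff frequency: fc = 1 / (2*pi*R*C).
fc = 1 / (2*pi*0.00047) = 338.63 Hz

tau = 0.47 ms, fc = 338.63 Hz


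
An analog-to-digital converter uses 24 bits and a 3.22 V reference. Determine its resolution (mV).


The resolution (LSB) of an ADC is Vref / 2^n.
LSB = 3.22 / 2^24
LSB = 3.22 / 16777216
LSB = 1.9e-07 V = 0.00019193 mV

0.00019193 mV


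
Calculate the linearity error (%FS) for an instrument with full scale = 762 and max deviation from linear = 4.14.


Linearity error = (max deviation / full scale) * 100%.
Linearity = (4.14 / 762) * 100
Linearity = 0.543 %FS

0.543 %FS


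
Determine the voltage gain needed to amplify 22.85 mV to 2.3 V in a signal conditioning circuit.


Gain = Vout / Vin (converting to same units).
G = 2.3 V / 22.85 mV
G = 2300.0 mV / 22.85 mV
G = 100.66

100.66


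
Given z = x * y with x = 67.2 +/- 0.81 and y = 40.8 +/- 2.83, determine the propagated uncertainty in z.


For a product z = x*y, the relative uncertainty is:
uz/z = sqrt((ux/x)^2 + (uy/y)^2)
Relative uncertainties: ux/x = 0.81/67.2 = 0.012054
uy/y = 2.83/40.8 = 0.069363
z = 67.2 * 40.8 = 2741.8
uz = 2741.8 * sqrt(0.012054^2 + 0.069363^2) = 193.026

193.026


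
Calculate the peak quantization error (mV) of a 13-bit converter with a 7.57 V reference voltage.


The maximum quantization error is +/- LSB/2.
LSB = Vref / 2^n = 7.57 / 8192 = 0.00092407 V
Max error = LSB / 2 = 0.00092407 / 2 = 0.00046204 V
Max error = 0.462 mV

0.462 mV


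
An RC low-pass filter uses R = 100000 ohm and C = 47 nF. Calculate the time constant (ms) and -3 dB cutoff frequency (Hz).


Time constant: tau = R * C.
tau = 100000 * 4.70e-08 = 0.0047 s
tau = 4.7 ms
Cutoff frequency: fc = 1 / (2*pi*R*C).
fc = 1 / (2*pi*0.0047) = 33.86 Hz

tau = 4.7 ms, fc = 33.86 Hz


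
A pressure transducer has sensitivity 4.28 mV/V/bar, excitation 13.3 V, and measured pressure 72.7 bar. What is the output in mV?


Output = sensitivity * Vex * P.
Vout = 4.28 * 13.3 * 72.7
Vout = 56.924 * 72.7
Vout = 4138.37 mV

4138.37 mV


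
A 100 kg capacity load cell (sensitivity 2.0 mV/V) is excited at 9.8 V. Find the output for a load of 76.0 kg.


Vout = rated_output * Vex * (load / capacity).
Vout = 2.0 * 9.8 * (76.0 / 100)
Vout = 2.0 * 9.8 * 0.76
Vout = 14.896 mV

14.896 mV


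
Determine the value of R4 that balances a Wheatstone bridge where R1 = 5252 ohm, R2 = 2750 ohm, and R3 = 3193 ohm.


At balance: R1*R4 = R2*R3, so R4 = R2*R3/R1.
R4 = 2750 * 3193 / 5252
R4 = 8780750 / 5252
R4 = 1671.89 ohm

1671.89 ohm


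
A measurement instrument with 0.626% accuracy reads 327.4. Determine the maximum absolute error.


Absolute error = (accuracy% / 100) * reading.
Error = (0.626 / 100) * 327.4
Error = 0.00626 * 327.4
Error = 2.0495

2.0495


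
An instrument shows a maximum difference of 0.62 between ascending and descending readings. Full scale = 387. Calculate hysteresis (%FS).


Hysteresis = (max difference / full scale) * 100%.
H = (0.62 / 387) * 100
H = 0.16 %FS

0.16 %FS


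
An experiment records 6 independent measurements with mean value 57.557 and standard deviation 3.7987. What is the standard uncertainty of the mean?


The standard uncertainty for Type A evaluation is u = s / sqrt(n).
u = 3.7987 / sqrt(6)
u = 3.7987 / 2.4495
u = 1.5508

1.5508


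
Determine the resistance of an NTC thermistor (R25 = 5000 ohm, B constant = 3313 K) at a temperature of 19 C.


NTC thermistor equation: Rt = R25 * exp(B * (1/T - 1/T25)).
T in Kelvin: 292.15 K, T25 = 298.15 K
1/T - 1/T25 = 1/292.15 - 1/298.15 = 6.888e-05
B * (1/T - 1/T25) = 3313 * 6.888e-05 = 0.2282
Rt = 5000 * exp(0.2282) = 6281.7 ohm

6281.7 ohm
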